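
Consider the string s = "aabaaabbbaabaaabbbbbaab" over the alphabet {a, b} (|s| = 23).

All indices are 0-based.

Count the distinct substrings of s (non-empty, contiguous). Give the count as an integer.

195

sorted suffixes:
  #0 SA[0]=3  'aaabbbaabaaabbbbbaab'
  #1 SA[1]=12  'aaabbbbbaab'
  #2 SA[2]=20  'aab'
  #3 SA[3]=0  'aabaaabbbaabaaabbbbbaab'
  #4 SA[4]=9  'aabaaabbbbbaab'
  #5 SA[5]=4  'aabbbaabaaabbbbbaab'
  #6 SA[6]=13  'aabbbbbaab'
  #7 SA[7]=21  'ab'
  #8 SA[8]=1  'abaaabbbaabaaabbbbbaab'
  #9 SA[9]=10  'abaaabbbbbaab'
  #10 SA[10]=5  'abbbaabaaabbbbbaab'
  #11 SA[11]=14  'abbbbbaab'
  #12 SA[12]=22  'b'
  #13 SA[13]=2  'baaabbbaabaaabbbbbaab'
  #14 SA[14]=11  'baaabbbbbaab'
  #15 SA[15]=19  'baab'
  #16 SA[16]=8  'baabaaabbbbbaab'
  #17 SA[17]=18  'bbaab'
  #18 SA[18]=7  'bbaabaaabbbbbaab'
  #19 SA[19]=17  'bbbaab'
  #20 SA[20]=6  'bbbaabaaabbbbbaab'
  #21 SA[21]=16  'bbbbaab'
  #22 SA[22]=15  'bbbbbaab'

SA = [3, 12, 20, 0, 9, 4, 13, 21, 1, 10, 5, 14, 22, 2, 11, 19, 8, 18, 7, 17, 6, 16, 15]
rank  pair      lcp
   1  s[3:],s[12:]  6  'aaabbb'
   2  s[12:],s[20:]  2  'aa'
   3  s[20:],s[0:]  3  'aab'
   4  s[0:],s[9:]  9  'aabaaabbb'
   5  s[9:],s[4:]  3  'aab'
   6  s[4:],s[13:]  5  'aabbb'
   7  s[13:],s[21:]  1  'a'
   8  s[21:],s[1:]  2  'ab'
   9  s[1:],s[10:]  8  'abaaabbb'
  10  s[10:],s[5:]  2  'ab'
  11  s[5:],s[14:]  4  'abbb'
  12  s[14:],s[22:]  0  ''
  13  s[22:],s[2:]  1  'b'
  14  s[2:],s[11:]  7  'baaabbb'
  15  s[11:],s[19:]  3  'baa'
  16  s[19:],s[8:]  4  'baab'
  17  s[8:],s[18:]  1  'b'
  18  s[18:],s[7:]  5  'bbaab'
  19  s[7:],s[17:]  2  'bb'
  20  s[17:],s[6:]  6  'bbbaab'
  21  s[6:],s[16:]  3  'bbb'
  22  s[16:],s[15:]  4  'bbbb'

n(n+1)/2 = 23·24/2 = 276
Σ LCP = 0 + 6 + 2 + 3 + 9 + 3 + 5 + 1 + 2 + 8 + 2 + 4 + 0 + 1 + 7 + 3 + 4 + 1 + 5 + 2 + 6 + 3 + 4 = 81
distinct = 276 − 81 = 195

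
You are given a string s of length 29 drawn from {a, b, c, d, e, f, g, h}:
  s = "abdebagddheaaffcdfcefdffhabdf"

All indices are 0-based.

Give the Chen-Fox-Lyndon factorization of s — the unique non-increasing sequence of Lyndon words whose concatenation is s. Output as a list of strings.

emit factor 1: 'abdebagddhe' (i=0, period=11)
emit factor 2: 'aaffcdfcefdffhabdf' (i=11, period=18)

["abdebagddhe", "aaffcdfcefdffhabdf"]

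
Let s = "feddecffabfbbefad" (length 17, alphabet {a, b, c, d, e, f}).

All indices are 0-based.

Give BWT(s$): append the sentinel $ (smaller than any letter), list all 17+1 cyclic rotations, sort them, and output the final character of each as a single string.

rank  rotation            last
    0  $feddecffabfbbefad  d
    1  abfbbefad$feddecff  f
    2  ad$feddecffabfbbef  f
    3  bbefad$feddecffabf  f
    4  befad$feddecffabfb  b
    5  bfbbefad$feddecffa  a
    6  cffabfbbefad$fedde  e
    7  d$feddecffabfbbefa  a
    8  ddecffabfbbefad$fe  e
    9  decffabfbbefad$fed  d
   10  ecffabfbbefad$fedd  d
   11  eddecffabfbbefad$f  f
   12  efad$feddecffabfbb  b
   13  fabfbbefad$feddecf  f
   14  fad$feddecffabfbbe  e
   15  fbbefad$feddecffab  b
   16  feddecffabfbbefad$  $
   17  ffabfbbefad$feddec  c

dfffbaeaeddfbfeb$c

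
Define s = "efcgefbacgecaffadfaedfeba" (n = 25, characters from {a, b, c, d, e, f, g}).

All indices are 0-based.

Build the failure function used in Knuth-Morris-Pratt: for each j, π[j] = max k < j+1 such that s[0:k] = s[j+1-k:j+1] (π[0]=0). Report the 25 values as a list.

[0, 0, 0, 0, 1, 2, 0, 0, 0, 0, 1, 0, 0, 0, 0, 0, 0, 0, 0, 1, 0, 0, 1, 0, 0]

π[0] = 0
j=1 s[j]='f': π[1]=0 (border '')
j=2 s[j]='c': π[2]=0 (border '')
j=3 s[j]='g': π[3]=0 (border '')
j=4 s[j]='e': π[4]=1 (border 'e')
j=5 s[j]='f': π[5]=2 (border 'ef')
j=6 s[j]='b': k: 2→0; π[6]=0 (border '')
j=7 s[j]='a': π[7]=0 (border '')
j=8 s[j]='c': π[8]=0 (border '')
j=9 s[j]='g': π[9]=0 (border '')
j=10 s[j]='e': π[10]=1 (border 'e')
j=11 s[j]='c': k: 1→0; π[11]=0 (border '')
j=12 s[j]='a': π[12]=0 (border '')
j=13 s[j]='f': π[13]=0 (border '')
j=14 s[j]='f': π[14]=0 (border '')
j=15 s[j]='a': π[15]=0 (border '')
j=16 s[j]='d': π[16]=0 (border '')
j=17 s[j]='f': π[17]=0 (border '')
j=18 s[j]='a': π[18]=0 (border '')
j=19 s[j]='e': π[19]=1 (border 'e')
j=20 s[j]='d': k: 1→0; π[20]=0 (border '')
j=21 s[j]='f': π[21]=0 (border '')
j=22 s[j]='e': π[22]=1 (border 'e')
j=23 s[j]='b': k: 1→0; π[23]=0 (border '')
j=24 s[j]='a': π[24]=0 (border '')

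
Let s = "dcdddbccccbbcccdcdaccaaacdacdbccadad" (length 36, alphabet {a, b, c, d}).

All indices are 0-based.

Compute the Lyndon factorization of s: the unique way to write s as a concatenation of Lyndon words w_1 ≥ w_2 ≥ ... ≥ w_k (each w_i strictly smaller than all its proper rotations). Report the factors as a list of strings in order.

["d", "cddd", "bcccc", "bbcccdcd", "acc", "aaacdacdbccadad"]

emit factor 1: 'd' (i=0, period=1)
emit factor 2: 'cddd' (i=1, period=4)
emit factor 3: 'bcccc' (i=5, period=5)
emit factor 4: 'bbcccdcd' (i=10, period=8)
emit factor 5: 'acc' (i=18, period=3)
emit factor 6: 'aaacdacdbccadad' (i=21, period=15)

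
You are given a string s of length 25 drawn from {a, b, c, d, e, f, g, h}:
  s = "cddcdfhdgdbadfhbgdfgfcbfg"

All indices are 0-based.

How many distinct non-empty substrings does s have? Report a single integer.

rank | idx | suffix
   0 |  11 | adfhbgdfgfcbfg
   1 |  10 | badfhbgdfgfcbfg
   2 |  22 | bfg
   3 |  15 | bgdfgfcbfg
   4 |  21 | cbfg
   5 |   0 | cddcdfhdgdbadfhbgdfgfcbfg
   6 |   3 | cdfhdgdbadfhbgdfgfcbfg
   7 |   9 | dbadfhbgdfgfcbfg
   8 |   2 | dcdfhdgdbadfhbgdfgfcbfg
   9 |   1 | ddcdfhdgdbadfhbgdfgfcbfg
  10 |  17 | dfgfcbfg
  11 |  12 | dfhbgdfgfcbfg
  12 |   4 | dfhdgdbadfhbgdfgfcbfg
  13 |   7 | dgdbadfhbgdfgfcbfg
  14 |  20 | fcbfg
  15 |  23 | fg
  16 |  18 | fgfcbfg
  17 |  13 | fhbgdfgfcbfg
  18 |   5 | fhdgdbadfhbgdfgfcbfg
  19 |  24 | g
  20 |   8 | gdbadfhbgdfgfcbfg
  21 |  16 | gdfgfcbfg
  22 |  19 | gfcbfg
  23 |  14 | hbgdfgfcbfg
  24 |   6 | hdgdbadfhbgdfgfcbfg

SA = [11, 10, 22, 15, 21, 0, 3, 9, 2, 1, 17, 12, 4, 7, 20, 23, 18, 13, 5, 24, 8, 16, 19, 14, 6]
[i] adj suffixes → lcp
  [1] 11/10 → 0 ('')
  [2] 10/22 → 1 ('b')
  [3] 22/15 → 1 ('b')
  [4] 15/21 → 0 ('')
  [5] 21/0 → 1 ('c')
  [6] 0/3 → 2 ('cd')
  [7] 3/9 → 0 ('')
  [8] 9/2 → 1 ('d')
  [9] 2/1 → 1 ('d')
  [10] 1/17 → 1 ('d')
  [11] 17/12 → 2 ('df')
  [12] 12/4 → 3 ('dfh')
  [13] 4/7 → 1 ('d')
  [14] 7/20 → 0 ('')
  [15] 20/23 → 1 ('f')
  [16] 23/18 → 2 ('fg')
  [17] 18/13 → 1 ('f')
  [18] 13/5 → 2 ('fh')
  [19] 5/24 → 0 ('')
  [20] 24/8 → 1 ('g')
  [21] 8/16 → 2 ('gd')
  [22] 16/19 → 1 ('g')
  [23] 19/14 → 0 ('')
  [24] 14/6 → 1 ('h')

n(n+1)/2 = 25·26/2 = 325
Σ LCP = 0 + 0 + 1 + 1 + 0 + 1 + 2 + 0 + 1 + 1 + 1 + 2 + 3 + 1 + 0 + 1 + 2 + 1 + 2 + 0 + 1 + 2 + 1 + 0 + 1 = 25
distinct = 325 − 25 = 300

300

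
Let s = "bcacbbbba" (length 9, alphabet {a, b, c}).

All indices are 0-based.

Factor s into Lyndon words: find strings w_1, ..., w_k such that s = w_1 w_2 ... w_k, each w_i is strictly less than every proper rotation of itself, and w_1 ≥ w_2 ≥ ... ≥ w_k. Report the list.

emit factor 1: 'bc' (i=0, period=2)
emit factor 2: 'acbbbb' (i=2, period=6)
emit factor 3: 'a' (i=8, period=1)

["bc", "acbbbb", "a"]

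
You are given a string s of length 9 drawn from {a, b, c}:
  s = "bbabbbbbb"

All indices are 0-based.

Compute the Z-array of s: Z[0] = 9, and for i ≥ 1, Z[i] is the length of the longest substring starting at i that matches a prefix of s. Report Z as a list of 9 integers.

[9, 1, 0, 2, 2, 2, 2, 2, 1]

Z[0]=9
i=1: outside box; Z[1]=1 extend→box=[1,2)
i=2: outside box; Z[2]=0
i=3: outside box; Z[3]=2 extend→box=[3,5)
i=4: min(r-i=1, Z[1]=1)=1; Z[4]=2 extend→box=[4,6)
i=5: min(r-i=1, Z[1]=1)=1; Z[5]=2 extend→box=[5,7)
i=6: min(r-i=1, Z[1]=1)=1; Z[6]=2 extend→box=[6,8)
i=7: min(r-i=1, Z[1]=1)=1; Z[7]=2 extend→box=[7,9)
i=8: min(r-i=1, Z[1]=1)=1; Z[8]=1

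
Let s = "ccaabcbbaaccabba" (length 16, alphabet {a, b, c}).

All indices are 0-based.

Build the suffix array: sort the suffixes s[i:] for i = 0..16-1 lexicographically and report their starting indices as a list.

rank | idx | suffix
   0 |  15 | a
   1 |   2 | aabcbbaaccabba
   2 |   8 | aaccabba
   3 |  12 | abba
   4 |   3 | abcbbaaccabba
   5 |   9 | accabba
   6 |  14 | ba
   7 |   7 | baaccabba
   8 |  13 | bba
   9 |   6 | bbaaccabba
  10 |   4 | bcbbaaccabba
  11 |   1 | caabcbbaaccabba
  12 |  11 | cabba
  13 |   5 | cbbaaccabba
  14 |   0 | ccaabcbbaaccabba
  15 |  10 | ccabba

[15, 2, 8, 12, 3, 9, 14, 7, 13, 6, 4, 1, 11, 5, 0, 10]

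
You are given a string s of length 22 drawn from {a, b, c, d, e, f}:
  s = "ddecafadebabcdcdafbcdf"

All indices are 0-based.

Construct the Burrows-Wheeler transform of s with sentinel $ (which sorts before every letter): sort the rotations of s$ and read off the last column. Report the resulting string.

fbfcdeafedbbcc$adcdddaa

rank  rotation                 last
    0  $ddecafadebabcdcdafbcdf  f
    1  abcdcdafbcdf$ddecafadeb  b
    2  adebabcdcdafbcdf$ddecaf  f
    3  afadebabcdcdafbcdf$ddec  c
    4  afbcdf$ddecafadebabcdcd  d
    5  babcdcdafbcdf$ddecafade  e
    6  bcdcdafbcdf$ddecafadeba  a
    7  bcdf$ddecafadebabcdcdaf  f
    8  cafadebabcdcdafbcdf$dde  e
    9  cdafbcdf$ddecafadebabcd  d
   10  cdcdafbcdf$ddecafadebab  b
   11  cdf$ddecafadebabcdcdafb  b
   12  dafbcdf$ddecafadebabcdc  c
   13  dcdafbcdf$ddecafadebabc  c
   14  ddecafadebabcdcdafbcdf$  $
   15  debabcdcdafbcdf$ddecafa  a
   16  decafadebabcdcdafbcdf$d  d
   17  df$ddecafadebabcdcdafbc  c
   18  ebabcdcdafbcdf$ddecafad  d
   19  ecafadebabcdcdafbcdf$dd  d
   20  f$ddecafadebabcdcdafbcd  d
   21  fadebabcdcdafbcdf$ddeca  a
   22  fbcdf$ddecafadebabcdcda  a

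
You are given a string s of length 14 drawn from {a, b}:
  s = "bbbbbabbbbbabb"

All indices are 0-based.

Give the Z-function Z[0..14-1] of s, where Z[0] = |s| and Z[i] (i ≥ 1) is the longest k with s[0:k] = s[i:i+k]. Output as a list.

Z[0]=14
i=1: i≥r, start 0; Z[1]=4 scan→box=[1,5)
i=2: min(r-i=3, Z[1]=4)=3; Z[2]=3
i=3: min(r-i=2, Z[2]=3)=2; Z[3]=2
i=4: min(r-i=1, Z[3]=2)=1; Z[4]=1
i=5: i≥r, start 0; Z[5]=0
i=6: i≥r, start 0; Z[6]=8 scan→box=[6,14)
i=7: min(r-i=7, Z[1]=4)=4; Z[7]=4
i=8: min(r-i=6, Z[2]=3)=3; Z[8]=3
i=9: min(r-i=5, Z[3]=2)=2; Z[9]=2
i=10: min(r-i=4, Z[4]=1)=1; Z[10]=1
i=11: min(r-i=3, Z[5]=0)=0; Z[11]=0
i=12: min(r-i=2, Z[6]=8)=2; Z[12]=2
i=13: min(r-i=1, Z[7]=4)=1; Z[13]=1

[14, 4, 3, 2, 1, 0, 8, 4, 3, 2, 1, 0, 2, 1]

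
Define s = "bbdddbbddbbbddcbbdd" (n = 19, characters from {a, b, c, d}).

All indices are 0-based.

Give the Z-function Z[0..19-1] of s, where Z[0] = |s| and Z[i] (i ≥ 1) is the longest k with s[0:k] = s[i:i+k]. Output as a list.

[19, 1, 0, 0, 0, 4, 1, 0, 0, 2, 4, 1, 0, 0, 0, 4, 1, 0, 0]

Z[0]=19
i=1: i≥r, start 0; Z[1]=1 extend→box=[1,2)
i=2: i≥r, start 0; Z[2]=0
i=3: i≥r, start 0; Z[3]=0
i=4: i≥r, start 0; Z[4]=0
i=5: i≥r, start 0; Z[5]=4 extend→box=[5,9)
i=6: min(r-i=3, Z[1]=1)=1; Z[6]=1
i=7: min(r-i=2, Z[2]=0)=0; Z[7]=0
i=8: min(r-i=1, Z[3]=0)=0; Z[8]=0
i=9: i≥r, start 0; Z[9]=2 extend→box=[9,11)
i=10: min(r-i=1, Z[1]=1)=1; Z[10]=4 extend→box=[10,14)
i=11: min(r-i=3, Z[1]=1)=1; Z[11]=1
i=12: min(r-i=2, Z[2]=0)=0; Z[12]=0
i=13: min(r-i=1, Z[3]=0)=0; Z[13]=0
i=14: i≥r, start 0; Z[14]=0
i=15: i≥r, start 0; Z[15]=4 extend→box=[15,19)
i=16: min(r-i=3, Z[1]=1)=1; Z[16]=1
i=17: min(r-i=2, Z[2]=0)=0; Z[17]=0
i=18: min(r-i=1, Z[3]=0)=0; Z[18]=0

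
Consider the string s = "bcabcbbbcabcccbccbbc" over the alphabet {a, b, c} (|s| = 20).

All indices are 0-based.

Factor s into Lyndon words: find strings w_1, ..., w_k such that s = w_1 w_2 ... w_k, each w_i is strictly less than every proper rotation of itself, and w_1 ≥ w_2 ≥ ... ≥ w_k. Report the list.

emit factor 1: 'bc' (i=0, period=2)
emit factor 2: 'abcbbbcabcccbccbbc' (i=2, period=18)

["bc", "abcbbbcabcccbccbbc"]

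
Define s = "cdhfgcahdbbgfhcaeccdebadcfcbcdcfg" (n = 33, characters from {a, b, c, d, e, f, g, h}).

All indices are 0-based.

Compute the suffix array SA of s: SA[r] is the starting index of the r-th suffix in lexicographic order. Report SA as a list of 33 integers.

rank | idx | suffix
   0 |  22 | adcfcbcdcfg
   1 |  15 | aeccdebadcfcbcdcfg
   2 |   6 | ahdbbgfhcaeccdebadcfcbcdcfg
   3 |  21 | badcfcbcdcfg
   4 |   9 | bbgfhcaeccdebadcfcbcdcfg
   5 |  27 | bcdcfg
   6 |  10 | bgfhcaeccdebadcfcbcdcfg
   7 |  14 | caeccdebadcfcbcdcfg
   8 |   5 | cahdbbgfhcaeccdebadcfcbcdcfg
   9 |  26 | cbcdcfg
  10 |  17 | ccdebadcfcbcdcfg
  11 |  28 | cdcfg
  12 |  18 | cdebadcfcbcdcfg
  13 |   0 | cdhfgcahdbbgfhcaeccdebadcfcbcdcfg
  14 |  24 | cfcbcdcfg
  15 |  30 | cfg
  16 |   8 | dbbgfhcaeccdebadcfcbcdcfg
  17 |  23 | dcfcbcdcfg
  18 |  29 | dcfg
  19 |  19 | debadcfcbcdcfg
  20 |   1 | dhfgcahdbbgfhcaeccdebadcfcbcdcfg
  21 |  20 | ebadcfcbcdcfg
  22 |  16 | eccdebadcfcbcdcfg
  23 |  25 | fcbcdcfg
  24 |  31 | fg
  25 |   3 | fgcahdbbgfhcaeccdebadcfcbcdcfg
  26 |  12 | fhcaeccdebadcfcbcdcfg
  27 |  32 | g
  28 |   4 | gcahdbbgfhcaeccdebadcfcbcdcfg
  29 |  11 | gfhcaeccdebadcfcbcdcfg
  30 |  13 | hcaeccdebadcfcbcdcfg
  31 |   7 | hdbbgfhcaeccdebadcfcbcdcfg
  32 |   2 | hfgcahdbbgfhcaeccdebadcfcbcdcfg

[22, 15, 6, 21, 9, 27, 10, 14, 5, 26, 17, 28, 18, 0, 24, 30, 8, 23, 29, 19, 1, 20, 16, 25, 31, 3, 12, 32, 4, 11, 13, 7, 2]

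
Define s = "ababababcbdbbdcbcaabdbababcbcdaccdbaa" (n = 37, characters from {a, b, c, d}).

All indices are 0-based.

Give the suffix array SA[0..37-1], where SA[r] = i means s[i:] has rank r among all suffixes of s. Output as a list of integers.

rank | idx | suffix
   0 |  36 | a
   1 |  35 | aa
   2 |  17 | aabdbababcbcdaccdbaa
   3 |   0 | ababababcbdbbdcbcaabdbababcbcdaccdbaa
   4 |   2 | abababcbdbbdcbcaabdbababcbcdaccdbaa
   5 |  22 | ababcbcdaccdbaa
   6 |   4 | ababcbdbbdcbcaabdbababcbcdaccdbaa
   7 |  24 | abcbcdaccdbaa
   8 |   6 | abcbdbbdcbcaabdbababcbcdaccdbaa
   9 |  18 | abdbababcbcdaccdbaa
  10 |  30 | accdbaa
  11 |  34 | baa
  12 |   1 | babababcbdbbdcbcaabdbababcbcdaccdbaa
  13 |  21 | bababcbcdaccdbaa
  14 |   3 | bababcbdbbdcbcaabdbababcbcdaccdbaa
  15 |  23 | babcbcdaccdbaa
  16 |   5 | babcbdbbdcbcaabdbababcbcdaccdbaa
  17 |  11 | bbdcbcaabdbababcbcdaccdbaa
  18 |  15 | bcaabdbababcbcdaccdbaa
  19 |  25 | bcbcdaccdbaa
  20 |   7 | bcbdbbdcbcaabdbababcbcdaccdbaa
  21 |  27 | bcdaccdbaa
  22 |  19 | bdbababcbcdaccdbaa
  23 |   9 | bdbbdcbcaabdbababcbcdaccdbaa
  24 |  12 | bdcbcaabdbababcbcdaccdbaa
  25 |  16 | caabdbababcbcdaccdbaa
  26 |  14 | cbcaabdbababcbcdaccdbaa
  27 |  26 | cbcdaccdbaa
  28 |   8 | cbdbbdcbcaabdbababcbcdaccdbaa
  29 |  31 | ccdbaa
  30 |  28 | cdaccdbaa
  31 |  32 | cdbaa
  32 |  29 | daccdbaa
  33 |  33 | dbaa
  34 |  20 | dbababcbcdaccdbaa
  35 |  10 | dbbdcbcaabdbababcbcdaccdbaa
  36 |  13 | dcbcaabdbababcbcdaccdbaa

[36, 35, 17, 0, 2, 22, 4, 24, 6, 18, 30, 34, 1, 21, 3, 23, 5, 11, 15, 25, 7, 27, 19, 9, 12, 16, 14, 26, 8, 31, 28, 32, 29, 33, 20, 10, 13]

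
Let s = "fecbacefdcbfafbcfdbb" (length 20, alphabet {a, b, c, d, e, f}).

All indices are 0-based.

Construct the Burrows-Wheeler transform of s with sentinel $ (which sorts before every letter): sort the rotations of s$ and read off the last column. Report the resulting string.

rank  rotation               last
    0  $fecbacefdcbfafbcfdbb  b
    1  acefdcbfafbcfdbb$fecb  b
    2  afbcfdbb$fecbacefdcbf  f
    3  b$fecbacefdcbfafbcfdb  b
    4  bacefdcbfafbcfdbb$fec  c
    5  bb$fecbacefdcbfafbcfd  d
    6  bcfdbb$fecbacefdcbfaf  f
    7  bfafbcfdbb$fecbacefdc  c
    8  cbacefdcbfafbcfdbb$fe  e
    9  cbfafbcfdbb$fecbacefd  d
   10  cefdcbfafbcfdbb$fecba  a
   11  cfdbb$fecbacefdcbfafb  b
   12  dbb$fecbacefdcbfafbcf  f
   13  dcbfafbcfdbb$fecbacef  f
   14  ecbacefdcbfafbcfdbb$f  f
   15  efdcbfafbcfdbb$fecbac  c
   16  fafbcfdbb$fecbacefdcb  b
   17  fbcfdbb$fecbacefdcbfa  a
   18  fdbb$fecbacefdcbfafbc  c
   19  fdcbfafbcfdbb$fecbace  e
   20  fecbacefdcbfafbcfdbb$  $

bbfbcdfcedabfffcbace$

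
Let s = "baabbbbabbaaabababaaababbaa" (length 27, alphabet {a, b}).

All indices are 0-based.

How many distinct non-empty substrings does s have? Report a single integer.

sorted suffixes:
  #0 SA[0]=26  'a'
  #1 SA[1]=25  'aa'
  #2 SA[2]=10  'aaabababaaababbaa'
  #3 SA[3]=18  'aaababbaa'
  #4 SA[4]=11  'aabababaaababbaa'
  #5 SA[5]=19  'aababbaa'
  #6 SA[6]=1  'aabbbbabbaaabababaaababbaa'
  #7 SA[7]=16  'abaaababbaa'
  #8 SA[8]=14  'ababaaababbaa'
  #9 SA[9]=12  'abababaaababbaa'
  #10 SA[10]=20  'ababbaa'
  #11 SA[11]=22  'abbaa'
  #12 SA[12]=7  'abbaaabababaaababbaa'
  #13 SA[13]=2  'abbbbabbaaabababaaababbaa'
  #14 SA[14]=24  'baa'
  #15 SA[15]=9  'baaabababaaababbaa'
  #16 SA[16]=17  'baaababbaa'
  #17 SA[17]=0  'baabbbbabbaaabababaaababbaa'
  #18 SA[18]=15  'babaaababbaa'
  #19 SA[19]=13  'bababaaababbaa'
  #20 SA[20]=21  'babbaa'
  #21 SA[21]=6  'babbaaabababaaababbaa'
  #22 SA[22]=23  'bbaa'
  #23 SA[23]=8  'bbaaabababaaababbaa'
  #24 SA[24]=5  'bbabbaaabababaaababbaa'
  #25 SA[25]=4  'bbbabbaaabababaaababbaa'
  #26 SA[26]=3  'bbbbabbaaabababaaababbaa'

SA = [26, 25, 10, 18, 11, 19, 1, 16, 14, 12, 20, 22, 7, 2, 24, 9, 17, 0, 15, 13, 21, 6, 23, 8, 5, 4, 3]
[i] adj suffixes → lcp
  [1] 26/25 → 1 ('a')
  [2] 25/10 → 2 ('aa')
  [3] 10/18 → 6 ('aaabab')
  [4] 18/11 → 2 ('aa')
  [5] 11/19 → 5 ('aabab')
  [6] 19/1 → 3 ('aab')
  [7] 1/16 → 1 ('a')
  [8] 16/14 → 3 ('aba')
  [9] 14/12 → 5 ('ababa')
  [10] 12/20 → 4 ('abab')
  [11] 20/22 → 2 ('ab')
  [12] 22/7 → 5 ('abbaa')
  [13] 7/2 → 3 ('abb')
  [14] 2/24 → 0 ('')
  [15] 24/9 → 3 ('baa')
  [16] 9/17 → 7 ('baaabab')
  [17] 17/0 → 3 ('baa')
  [18] 0/15 → 2 ('ba')
  [19] 15/13 → 4 ('baba')
  [20] 13/21 → 3 ('bab')
  [21] 21/6 → 6 ('babbaa')
  [22] 6/23 → 1 ('b')
  [23] 23/8 → 4 ('bbaa')
  [24] 8/5 → 3 ('bba')
  [25] 5/4 → 2 ('bb')
  [26] 4/3 → 3 ('bbb')

n(n+1)/2 = 27·28/2 = 378
Σ LCP = 0 + 1 + 2 + 6 + 2 + 5 + 3 + 1 + 3 + 5 + 4 + 2 + 5 + 3 + 0 + 3 + 7 + 3 + 2 + 4 + 3 + 6 + 1 + 4 + 3 + 2 + 3 = 83
distinct = 378 − 83 = 295

295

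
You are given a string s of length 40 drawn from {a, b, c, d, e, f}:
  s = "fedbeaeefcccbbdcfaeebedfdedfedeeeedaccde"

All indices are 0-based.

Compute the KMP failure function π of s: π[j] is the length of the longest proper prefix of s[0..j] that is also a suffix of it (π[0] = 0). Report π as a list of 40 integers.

π[0] = 0
j=1 s[j]='e': π[1]=0 (border '')
j=2 s[j]='d': π[2]=0 (border '')
j=3 s[j]='b': π[3]=0 (border '')
j=4 s[j]='e': π[4]=0 (border '')
j=5 s[j]='a': π[5]=0 (border '')
j=6 s[j]='e': π[6]=0 (border '')
j=7 s[j]='e': π[7]=0 (border '')
j=8 s[j]='f': π[8]=1 (border 'f')
j=9 s[j]='c': k: 1→0; π[9]=0 (border '')
j=10 s[j]='c': π[10]=0 (border '')
j=11 s[j]='c': π[11]=0 (border '')
j=12 s[j]='b': π[12]=0 (border '')
j=13 s[j]='b': π[13]=0 (border '')
j=14 s[j]='d': π[14]=0 (border '')
j=15 s[j]='c': π[15]=0 (border '')
j=16 s[j]='f': π[16]=1 (border 'f')
j=17 s[j]='a': k: 1→0; π[17]=0 (border '')
j=18 s[j]='e': π[18]=0 (border '')
j=19 s[j]='e': π[19]=0 (border '')
j=20 s[j]='b': π[20]=0 (border '')
j=21 s[j]='e': π[21]=0 (border '')
j=22 s[j]='d': π[22]=0 (border '')
j=23 s[j]='f': π[23]=1 (border 'f')
j=24 s[j]='d': k: 1→0; π[24]=0 (border '')
j=25 s[j]='e': π[25]=0 (border '')
j=26 s[j]='d': π[26]=0 (border '')
j=27 s[j]='f': π[27]=1 (border 'f')
j=28 s[j]='e': π[28]=2 (border 'fe')
j=29 s[j]='d': π[29]=3 (border 'fed')
j=30 s[j]='e': k: 3→0; π[30]=0 (border '')
j=31 s[j]='e': π[31]=0 (border '')
j=32 s[j]='e': π[32]=0 (border '')
j=33 s[j]='e': π[33]=0 (border '')
j=34 s[j]='d': π[34]=0 (border '')
j=35 s[j]='a': π[35]=0 (border '')
j=36 s[j]='c': π[36]=0 (border '')
j=37 s[j]='c': π[37]=0 (border '')
j=38 s[j]='d': π[38]=0 (border '')
j=39 s[j]='e': π[39]=0 (border '')

[0, 0, 0, 0, 0, 0, 0, 0, 1, 0, 0, 0, 0, 0, 0, 0, 1, 0, 0, 0, 0, 0, 0, 1, 0, 0, 0, 1, 2, 3, 0, 0, 0, 0, 0, 0, 0, 0, 0, 0]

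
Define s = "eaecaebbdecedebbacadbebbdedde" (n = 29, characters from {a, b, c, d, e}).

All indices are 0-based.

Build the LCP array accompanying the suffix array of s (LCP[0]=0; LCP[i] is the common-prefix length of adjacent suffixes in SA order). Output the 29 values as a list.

[0, 1, 1, 2, 0, 1, 2, 4, 1, 3, 1, 0, 2, 1, 0, 1, 1, 2, 2, 2, 0, 1, 1, 3, 5, 1, 2, 1, 2]

rank→(start, suffix):
  0 → (16, 'acadbebbdedde')
  1 → (18, 'adbebbdedde')
  2 → (4, 'aebbdecedebbacadbebbdedde')
  3 → (1, 'aecaebbdecedebbacadbebbdedde')
  4 → (15, 'bacadbebbdedde')
  5 → (14, 'bbacadbebbdedde')
  6 → (6, 'bbdecedebbacadbebbdedde')
  7 → (22, 'bbdedde')
  8 → (7, 'bdecedebbacadbebbdedde')
  9 → (23, 'bdedde')
  10 → (20, 'bebbdedde')
  11 → (17, 'cadbebbdedde')
  12 → (3, 'caebbdecedebbacadbebbdedde')
  13 → (10, 'cedebbacadbebbdedde')
  14 → (19, 'dbebbdedde')
  15 → (26, 'dde')
  16 → (27, 'de')
  17 → (12, 'debbacadbebbdedde')
  18 → (8, 'decedebbacadbebbdedde')
  19 → (24, 'dedde')
  20 → (28, 'e')
  21 → (0, 'eaecaebbdecedebbacadbebbdedde')
  22 → (13, 'ebbacadbebbdedde')
  23 → (5, 'ebbdecedebbacadbebbdedde')
  24 → (21, 'ebbdedde')
  25 → (2, 'ecaebbdecedebbacadbebbdedde')
  26 → (9, 'ecedebbacadbebbdedde')
  27 → (25, 'edde')
  28 → (11, 'edebbacadbebbdedde')

SA = [16, 18, 4, 1, 15, 14, 6, 22, 7, 23, 20, 17, 3, 10, 19, 26, 27, 12, 8, 24, 28, 0, 13, 5, 21, 2, 9, 25, 11]
rank  pair      lcp
   1  s[16:],s[18:]  1  'a'
   2  s[18:],s[4:]  1  'a'
   3  s[4:],s[1:]  2  'ae'
   4  s[1:],s[15:]  0  ''
   5  s[15:],s[14:]  1  'b'
   6  s[14:],s[6:]  2  'bb'
   7  s[6:],s[22:]  4  'bbde'
   8  s[22:],s[7:]  1  'b'
   9  s[7:],s[23:]  3  'bde'
  10  s[23:],s[20:]  1  'b'
  11  s[20:],s[17:]  0  ''
  12  s[17:],s[3:]  2  'ca'
  13  s[3:],s[10:]  1  'c'
  14  s[10:],s[19:]  0  ''
  15  s[19:],s[26:]  1  'd'
  16  s[26:],s[27:]  1  'd'
  17  s[27:],s[12:]  2  'de'
  18  s[12:],s[8:]  2  'de'
  19  s[8:],s[24:]  2  'de'
  20  s[24:],s[28:]  0  ''
  21  s[28:],s[0:]  1  'e'
  22  s[0:],s[13:]  1  'e'
  23  s[13:],s[5:]  3  'ebb'
  24  s[5:],s[21:]  5  'ebbde'
  25  s[21:],s[2:]  1  'e'
  26  s[2:],s[9:]  2  'ec'
  27  s[9:],s[25:]  1  'e'
  28  s[25:],s[11:]  2  'ed'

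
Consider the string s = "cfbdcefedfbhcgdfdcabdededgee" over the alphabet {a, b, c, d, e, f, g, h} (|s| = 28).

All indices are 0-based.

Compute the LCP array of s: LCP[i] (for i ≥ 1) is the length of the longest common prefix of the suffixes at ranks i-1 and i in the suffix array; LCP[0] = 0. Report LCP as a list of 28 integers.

sorted suffixes:
  #0 SA[0]=18  'abdededgee'
  #1 SA[1]=2  'bdcefedfbhcgdfdcabdededgee'
  #2 SA[2]=19  'bdededgee'
  #3 SA[3]=10  'bhcgdfdcabdededgee'
  #4 SA[4]=17  'cabdededgee'
  #5 SA[5]=4  'cefedfbhcgdfdcabdededgee'
  #6 SA[6]=0  'cfbdcefedfbhcgdfdcabdededgee'
  #7 SA[7]=12  'cgdfdcabdededgee'
  #8 SA[8]=16  'dcabdededgee'
  #9 SA[9]=3  'dcefedfbhcgdfdcabdededgee'
  #10 SA[10]=20  'dededgee'
  #11 SA[11]=22  'dedgee'
  #12 SA[12]=8  'dfbhcgdfdcabdededgee'
  #13 SA[13]=14  'dfdcabdededgee'
  #14 SA[14]=24  'dgee'
  #15 SA[15]=27  'e'
  #16 SA[16]=21  'ededgee'
  #17 SA[17]=7  'edfbhcgdfdcabdededgee'
  #18 SA[18]=23  'edgee'
  #19 SA[19]=26  'ee'
  #20 SA[20]=5  'efedfbhcgdfdcabdededgee'
  #21 SA[21]=1  'fbdcefedfbhcgdfdcabdededgee'
  #22 SA[22]=9  'fbhcgdfdcabdededgee'
  #23 SA[23]=15  'fdcabdededgee'
  #24 SA[24]=6  'fedfbhcgdfdcabdededgee'
  #25 SA[25]=13  'gdfdcabdededgee'
  #26 SA[26]=25  'gee'
  #27 SA[27]=11  'hcgdfdcabdededgee'

SA = [18, 2, 19, 10, 17, 4, 0, 12, 16, 3, 20, 22, 8, 14, 24, 27, 21, 7, 23, 26, 5, 1, 9, 15, 6, 13, 25, 11]
[i] adj suffixes → lcp
  [1] 18/2 → 0 ('')
  [2] 2/19 → 2 ('bd')
  [3] 19/10 → 1 ('b')
  [4] 10/17 → 0 ('')
  [5] 17/4 → 1 ('c')
  [6] 4/0 → 1 ('c')
  [7] 0/12 → 1 ('c')
  [8] 12/16 → 0 ('')
  [9] 16/3 → 2 ('dc')
  [10] 3/20 → 1 ('d')
  [11] 20/22 → 3 ('ded')
  [12] 22/8 → 1 ('d')
  [13] 8/14 → 2 ('df')
  [14] 14/24 → 1 ('d')
  [15] 24/27 → 0 ('')
  [16] 27/21 → 1 ('e')
  [17] 21/7 → 2 ('ed')
  [18] 7/23 → 2 ('ed')
  [19] 23/26 → 1 ('e')
  [20] 26/5 → 1 ('e')
  [21] 5/1 → 0 ('')
  [22] 1/9 → 2 ('fb')
  [23] 9/15 → 1 ('f')
  [24] 15/6 → 1 ('f')
  [25] 6/13 → 0 ('')
  [26] 13/25 → 1 ('g')
  [27] 25/11 → 0 ('')

[0, 0, 2, 1, 0, 1, 1, 1, 0, 2, 1, 3, 1, 2, 1, 0, 1, 2, 2, 1, 1, 0, 2, 1, 1, 0, 1, 0]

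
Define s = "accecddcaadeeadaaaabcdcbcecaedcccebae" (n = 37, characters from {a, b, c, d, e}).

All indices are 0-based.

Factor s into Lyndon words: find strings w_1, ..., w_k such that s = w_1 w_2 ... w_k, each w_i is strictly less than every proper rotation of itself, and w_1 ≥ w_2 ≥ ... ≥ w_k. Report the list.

["accecddc", "aadeead", "aaaabcdcbcecaedcccebae"]

emit factor 1: 'accecddc' (i=0, period=8)
emit factor 2: 'aadeead' (i=8, period=7)
emit factor 3: 'aaaabcdcbcecaedcccebae' (i=15, period=22)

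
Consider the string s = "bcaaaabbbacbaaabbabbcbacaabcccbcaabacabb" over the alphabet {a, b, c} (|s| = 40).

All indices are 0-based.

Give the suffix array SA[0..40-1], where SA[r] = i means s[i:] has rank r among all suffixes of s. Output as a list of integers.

[2, 12, 3, 32, 13, 4, 24, 33, 37, 14, 5, 17, 25, 22, 35, 9, 39, 11, 16, 21, 34, 8, 38, 15, 7, 6, 18, 0, 30, 19, 26, 1, 31, 23, 36, 10, 20, 29, 28, 27]

sorted suffixes:
  #0 SA[0]=2  'aaaabbbacbaaabbabbcbacaabcccbcaabacabb'
  #1 SA[1]=12  'aaabbabbcbacaabcccbcaabacabb'
  #2 SA[2]=3  'aaabbbacbaaabbabbcbacaabcccbcaabacabb'
  #3 SA[3]=32  'aabacabb'
  #4 SA[4]=13  'aabbabbcbacaabcccbcaabacabb'
  #5 SA[5]=4  'aabbbacbaaabbabbcbacaabcccbcaabacabb'
  #6 SA[6]=24  'aabcccbcaabacabb'
  #7 SA[7]=33  'abacabb'
  #8 SA[8]=37  'abb'
  #9 SA[9]=14  'abbabbcbacaabcccbcaabacabb'
  #10 SA[10]=5  'abbbacbaaabbabbcbacaabcccbcaabacabb'
  #11 SA[11]=17  'abbcbacaabcccbcaabacabb'
  #12 SA[12]=25  'abcccbcaabacabb'
  #13 SA[13]=22  'acaabcccbcaabacabb'
  #14 SA[14]=35  'acabb'
  #15 SA[15]=9  'acbaaabbabbcbacaabcccbcaabacabb'
  #16 SA[16]=39  'b'
  #17 SA[17]=11  'baaabbabbcbacaabcccbcaabacabb'
  #18 SA[18]=16  'babbcbacaabcccbcaabacabb'
  #19 SA[19]=21  'bacaabcccbcaabacabb'
  #20 SA[20]=34  'bacabb'
  #21 SA[21]=8  'bacbaaabbabbcbacaabcccbcaabacabb'
  #22 SA[22]=38  'bb'
  #23 SA[23]=15  'bbabbcbacaabcccbcaabacabb'
  #24 SA[24]=7  'bbacbaaabbabbcbacaabcccbcaabacabb'
  #25 SA[25]=6  'bbbacbaaabbabbcbacaabcccbcaabacabb'
  #26 SA[26]=18  'bbcbacaabcccbcaabacabb'
  #27 SA[27]=0  'bcaaaabbbacbaaabbabbcbacaabcccbcaabacabb'
  #28 SA[28]=30  'bcaabacabb'
  #29 SA[29]=19  'bcbacaabcccbcaabacabb'
  #30 SA[30]=26  'bcccbcaabacabb'
  #31 SA[31]=1  'caaaabbbacbaaabbabbcbacaabcccbcaabacabb'
  #32 SA[32]=31  'caabacabb'
  #33 SA[33]=23  'caabcccbcaabacabb'
  #34 SA[34]=36  'cabb'
  #35 SA[35]=10  'cbaaabbabbcbacaabcccbcaabacabb'
  #36 SA[36]=20  'cbacaabcccbcaabacabb'
  #37 SA[37]=29  'cbcaabacabb'
  #38 SA[38]=28  'ccbcaabacabb'
  #39 SA[39]=27  'cccbcaabacabb'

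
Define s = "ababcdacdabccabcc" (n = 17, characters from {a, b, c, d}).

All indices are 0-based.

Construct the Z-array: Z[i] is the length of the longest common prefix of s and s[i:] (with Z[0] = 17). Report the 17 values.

[17, 0, 2, 0, 0, 0, 1, 0, 0, 2, 0, 0, 0, 2, 0, 0, 0]

Z[0]=17
i=1: i≥r, start 0; Z[1]=0
i=2: i≥r, start 0; Z[2]=2 extend→box=[2,4)
i=3: min(r-i=1, Z[1]=0)=0; Z[3]=0
i=4: i≥r, start 0; Z[4]=0
i=5: i≥r, start 0; Z[5]=0
i=6: i≥r, start 0; Z[6]=1 extend→box=[6,7)
i=7: i≥r, start 0; Z[7]=0
i=8: i≥r, start 0; Z[8]=0
i=9: i≥r, start 0; Z[9]=2 extend→box=[9,11)
i=10: min(r-i=1, Z[1]=0)=0; Z[10]=0
i=11: i≥r, start 0; Z[11]=0
i=12: i≥r, start 0; Z[12]=0
i=13: i≥r, start 0; Z[13]=2 extend→box=[13,15)
i=14: min(r-i=1, Z[1]=0)=0; Z[14]=0
i=15: i≥r, start 0; Z[15]=0
i=16: i≥r, start 0; Z[16]=0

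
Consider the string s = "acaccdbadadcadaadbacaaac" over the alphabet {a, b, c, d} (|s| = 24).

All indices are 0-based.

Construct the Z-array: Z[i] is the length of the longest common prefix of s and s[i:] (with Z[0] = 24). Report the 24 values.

Z[0]=24
i=1: i≥r, start 0; Z[1]=0
i=2: i≥r, start 0; Z[2]=2 scan→box=[2,4)
i=3: min(r-i=1, Z[1]=0)=0; Z[3]=0
i=4: i≥r, start 0; Z[4]=0
i=5: i≥r, start 0; Z[5]=0
i=6: i≥r, start 0; Z[6]=0
i=7: i≥r, start 0; Z[7]=1 scan→box=[7,8)
i=8: i≥r, start 0; Z[8]=0
i=9: i≥r, start 0; Z[9]=1 scan→box=[9,10)
i=10: i≥r, start 0; Z[10]=0
i=11: i≥r, start 0; Z[11]=0
i=12: i≥r, start 0; Z[12]=1 scan→box=[12,13)
i=13: i≥r, start 0; Z[13]=0
i=14: i≥r, start 0; Z[14]=1 scan→box=[14,15)
i=15: i≥r, start 0; Z[15]=1 scan→box=[15,16)
i=16: i≥r, start 0; Z[16]=0
i=17: i≥r, start 0; Z[17]=0
i=18: i≥r, start 0; Z[18]=3 scan→box=[18,21)
i=19: min(r-i=2, Z[1]=0)=0; Z[19]=0
i=20: min(r-i=1, Z[2]=2)=1; Z[20]=1
i=21: i≥r, start 0; Z[21]=1 scan→box=[21,22)
i=22: i≥r, start 0; Z[22]=2 scan→box=[22,24)
i=23: min(r-i=1, Z[1]=0)=0; Z[23]=0

[24, 0, 2, 0, 0, 0, 0, 1, 0, 1, 0, 0, 1, 0, 1, 1, 0, 0, 3, 0, 1, 1, 2, 0]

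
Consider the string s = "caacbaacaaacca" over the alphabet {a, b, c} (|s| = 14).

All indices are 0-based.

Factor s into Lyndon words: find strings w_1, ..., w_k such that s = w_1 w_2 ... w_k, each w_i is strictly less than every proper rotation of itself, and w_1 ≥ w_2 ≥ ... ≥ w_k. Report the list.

["c", "aacb", "aac", "aaacc", "a"]

emit factor 1: 'c' (i=0, period=1)
emit factor 2: 'aacb' (i=1, period=4)
emit factor 3: 'aac' (i=5, period=3)
emit factor 4: 'aaacc' (i=8, period=5)
emit factor 5: 'a' (i=13, period=1)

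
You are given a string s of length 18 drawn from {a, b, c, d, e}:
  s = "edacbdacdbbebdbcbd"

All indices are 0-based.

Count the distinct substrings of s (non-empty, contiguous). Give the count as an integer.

rank | idx | suffix
   0 |   2 | acbdacdbbebdbcbd
   1 |   6 | acdbbebdbcbd
   2 |   9 | bbebdbcbd
   3 |  14 | bcbd
   4 |  16 | bd
   5 |   4 | bdacdbbebdbcbd
   6 |  12 | bdbcbd
   7 |  10 | bebdbcbd
   8 |  15 | cbd
   9 |   3 | cbdacdbbebdbcbd
  10 |   7 | cdbbebdbcbd
  11 |  17 | d
  12 |   1 | dacbdacdbbebdbcbd
  13 |   5 | dacdbbebdbcbd
  14 |   8 | dbbebdbcbd
  15 |  13 | dbcbd
  16 |  11 | ebdbcbd
  17 |   0 | edacbdacdbbebdbcbd

SA = [2, 6, 9, 14, 16, 4, 12, 10, 15, 3, 7, 17, 1, 5, 8, 13, 11, 0]
rank  pair      lcp
   1  s[2:],s[6:]  2  'ac'
   2  s[6:],s[9:]  0  ''
   3  s[9:],s[14:]  1  'b'
   4  s[14:],s[16:]  1  'b'
   5  s[16:],s[4:]  2  'bd'
   6  s[4:],s[12:]  2  'bd'
   7  s[12:],s[10:]  1  'b'
   8  s[10:],s[15:]  0  ''
   9  s[15:],s[3:]  3  'cbd'
  10  s[3:],s[7:]  1  'c'
  11  s[7:],s[17:]  0  ''
  12  s[17:],s[1:]  1  'd'
  13  s[1:],s[5:]  3  'dac'
  14  s[5:],s[8:]  1  'd'
  15  s[8:],s[13:]  2  'db'
  16  s[13:],s[11:]  0  ''
  17  s[11:],s[0:]  1  'e'

n(n+1)/2 = 18·19/2 = 171
Σ LCP = 0 + 2 + 0 + 1 + 1 + 2 + 2 + 1 + 0 + 3 + 1 + 0 + 1 + 3 + 1 + 2 + 0 + 1 = 21
distinct = 171 − 21 = 150

150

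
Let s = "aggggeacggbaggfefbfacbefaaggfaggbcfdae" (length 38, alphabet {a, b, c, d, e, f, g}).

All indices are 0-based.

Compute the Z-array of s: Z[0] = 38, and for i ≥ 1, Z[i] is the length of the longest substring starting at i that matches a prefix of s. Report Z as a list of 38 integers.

[38, 0, 0, 0, 0, 0, 1, 0, 0, 0, 0, 3, 0, 0, 0, 0, 0, 0, 0, 1, 0, 0, 0, 0, 1, 3, 0, 0, 0, 3, 0, 0, 0, 0, 0, 0, 1, 0]

Z[0]=38
i=1: fresh scan; Z[1]=0
i=2: fresh scan; Z[2]=0
i=3: fresh scan; Z[3]=0
i=4: fresh scan; Z[4]=0
i=5: fresh scan; Z[5]=0
i=6: fresh scan; Z[6]=1 extend→box=[6,7)
i=7: fresh scan; Z[7]=0
i=8: fresh scan; Z[8]=0
i=9: fresh scan; Z[9]=0
i=10: fresh scan; Z[10]=0
i=11: fresh scan; Z[11]=3 extend→box=[11,14)
i=12: min(r-i=2, Z[1]=0)=0; Z[12]=0
i=13: min(r-i=1, Z[2]=0)=0; Z[13]=0
i=14: fresh scan; Z[14]=0
i=15: fresh scan; Z[15]=0
i=16: fresh scan; Z[16]=0
i=17: fresh scan; Z[17]=0
i=18: fresh scan; Z[18]=0
i=19: fresh scan; Z[19]=1 extend→box=[19,20)
i=20: fresh scan; Z[20]=0
i=21: fresh scan; Z[21]=0
i=22: fresh scan; Z[22]=0
i=23: fresh scan; Z[23]=0
i=24: fresh scan; Z[24]=1 extend→box=[24,25)
i=25: fresh scan; Z[25]=3 extend→box=[25,28)
i=26: min(r-i=2, Z[1]=0)=0; Z[26]=0
i=27: min(r-i=1, Z[2]=0)=0; Z[27]=0
i=28: fresh scan; Z[28]=0
i=29: fresh scan; Z[29]=3 extend→box=[29,32)
i=30: min(r-i=2, Z[1]=0)=0; Z[30]=0
i=31: min(r-i=1, Z[2]=0)=0; Z[31]=0
i=32: fresh scan; Z[32]=0
i=33: fresh scan; Z[33]=0
i=34: fresh scan; Z[34]=0
i=35: fresh scan; Z[35]=0
i=36: fresh scan; Z[36]=1 extend→box=[36,37)
i=37: fresh scan; Z[37]=0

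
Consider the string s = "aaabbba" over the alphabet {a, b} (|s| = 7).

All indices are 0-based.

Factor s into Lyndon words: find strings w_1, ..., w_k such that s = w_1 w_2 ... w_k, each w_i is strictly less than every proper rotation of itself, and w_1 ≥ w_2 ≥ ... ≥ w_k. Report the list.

["aaabbb", "a"]

emit factor 1: 'aaabbb' (i=0, period=6)
emit factor 2: 'a' (i=6, period=1)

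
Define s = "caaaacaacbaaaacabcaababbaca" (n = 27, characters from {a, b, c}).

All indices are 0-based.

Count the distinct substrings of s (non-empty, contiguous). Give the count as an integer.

321

rank | idx | suffix
   0 |  26 | a
   1 |   1 | aaaacaacbaaaacabcaababbaca
   2 |  10 | aaaacabcaababbaca
   3 |   2 | aaacaacbaaaacabcaababbaca
   4 |  11 | aaacabcaababbaca
   5 |  18 | aababbaca
   6 |   3 | aacaacbaaaacabcaababbaca
   7 |  12 | aacabcaababbaca
   8 |   6 | aacbaaaacabcaababbaca
   9 |  19 | ababbaca
  10 |  21 | abbaca
  11 |  15 | abcaababbaca
  12 |  24 | aca
  13 |   4 | acaacbaaaacabcaababbaca
  14 |  13 | acabcaababbaca
  15 |   7 | acbaaaacabcaababbaca
  16 |   9 | baaaacabcaababbaca
  17 |  20 | babbaca
  18 |  23 | baca
  19 |  22 | bbaca
  20 |  16 | bcaababbaca
  21 |  25 | ca
  22 |   0 | caaaacaacbaaaacabcaababbaca
  23 |  17 | caababbaca
  24 |   5 | caacbaaaacabcaababbaca
  25 |  14 | cabcaababbaca
  26 |   8 | cbaaaacabcaababbaca

SA = [26, 1, 10, 2, 11, 18, 3, 12, 6, 19, 21, 15, 24, 4, 13, 7, 9, 20, 23, 22, 16, 25, 0, 17, 5, 14, 8]
i: (SA[i-1],SA[i]) lcp shared
  1: (26,1) 1 'a'
  2: (1,10) 6 'aaaaca'
  3: (10,2) 3 'aaa'
  4: (2,11) 5 'aaaca'
  5: (11,18) 2 'aa'
  6: (18,3) 2 'aa'
  7: (3,12) 4 'aaca'
  8: (12,6) 3 'aac'
  9: (6,19) 1 'a'
  10: (19,21) 2 'ab'
  11: (21,15) 2 'ab'
  12: (15,24) 1 'a'
  13: (24,4) 3 'aca'
  14: (4,13) 3 'aca'
  15: (13,7) 2 'ac'
  16: (7,9) 0 ''
  17: (9,20) 2 'ba'
  18: (20,23) 2 'ba'
  19: (23,22) 1 'b'
  20: (22,16) 1 'b'
  21: (16,25) 0 ''
  22: (25,0) 2 'ca'
  23: (0,17) 3 'caa'
  24: (17,5) 3 'caa'
  25: (5,14) 2 'ca'
  26: (14,8) 1 'c'

n(n+1)/2 = 27·28/2 = 378
Σ LCP = 0 + 1 + 6 + 3 + 5 + 2 + 2 + 4 + 3 + 1 + 2 + 2 + 1 + 3 + 3 + 2 + 0 + 2 + 2 + 1 + 1 + 0 + 2 + 3 + 3 + 2 + 1 = 57
distinct = 378 − 57 = 321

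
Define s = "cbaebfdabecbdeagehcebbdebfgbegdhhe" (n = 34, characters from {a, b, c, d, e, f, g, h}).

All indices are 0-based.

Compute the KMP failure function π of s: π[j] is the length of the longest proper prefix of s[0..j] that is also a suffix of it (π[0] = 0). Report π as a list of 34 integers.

[0, 0, 0, 0, 0, 0, 0, 0, 0, 0, 1, 2, 0, 0, 0, 0, 0, 0, 1, 0, 0, 0, 0, 0, 0, 0, 0, 0, 0, 0, 0, 0, 0, 0]

π[0] = 0
j=1 s[j]='b': π[1]=0 (border '')
j=2 s[j]='a': π[2]=0 (border '')
j=3 s[j]='e': π[3]=0 (border '')
j=4 s[j]='b': π[4]=0 (border '')
j=5 s[j]='f': π[5]=0 (border '')
j=6 s[j]='d': π[6]=0 (border '')
j=7 s[j]='a': π[7]=0 (border '')
j=8 s[j]='b': π[8]=0 (border '')
j=9 s[j]='e': π[9]=0 (border '')
j=10 s[j]='c': π[10]=1 (border 'c')
j=11 s[j]='b': π[11]=2 (border 'cb')
j=12 s[j]='d': k: 2→0; π[12]=0 (border '')
j=13 s[j]='e': π[13]=0 (border '')
j=14 s[j]='a': π[14]=0 (border '')
j=15 s[j]='g': π[15]=0 (border '')
j=16 s[j]='e': π[16]=0 (border '')
j=17 s[j]='h': π[17]=0 (border '')
j=18 s[j]='c': π[18]=1 (border 'c')
j=19 s[j]='e': k: 1→0; π[19]=0 (border '')
j=20 s[j]='b': π[20]=0 (border '')
j=21 s[j]='b': π[21]=0 (border '')
j=22 s[j]='d': π[22]=0 (border '')
j=23 s[j]='e': π[23]=0 (border '')
j=24 s[j]='b': π[24]=0 (border '')
j=25 s[j]='f': π[25]=0 (border '')
j=26 s[j]='g': π[26]=0 (border '')
j=27 s[j]='b': π[27]=0 (border '')
j=28 s[j]='e': π[28]=0 (border '')
j=29 s[j]='g': π[29]=0 (border '')
j=30 s[j]='d': π[30]=0 (border '')
j=31 s[j]='h': π[31]=0 (border '')
j=32 s[j]='h': π[32]=0 (border '')
j=33 s[j]='e': π[33]=0 (border '')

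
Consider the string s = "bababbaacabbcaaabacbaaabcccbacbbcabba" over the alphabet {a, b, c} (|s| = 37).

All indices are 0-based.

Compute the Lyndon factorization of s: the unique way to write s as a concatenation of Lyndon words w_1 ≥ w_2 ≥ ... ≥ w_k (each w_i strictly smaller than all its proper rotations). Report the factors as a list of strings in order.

emit factor 1: 'b' (i=0, period=1)
emit factor 2: 'ababb' (i=1, period=5)
emit factor 3: 'aacabbc' (i=6, period=7)
emit factor 4: 'aaabacbaaabcccbacbbcabb' (i=13, period=23)
emit factor 5: 'a' (i=36, period=1)

["b", "ababb", "aacabbc", "aaabacbaaabcccbacbbcabb", "a"]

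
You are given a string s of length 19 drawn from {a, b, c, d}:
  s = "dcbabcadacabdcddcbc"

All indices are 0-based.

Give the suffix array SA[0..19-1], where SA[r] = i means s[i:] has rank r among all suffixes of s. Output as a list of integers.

sorted suffixes:
  #0 SA[0]=3  'abcadacabdcddcbc'
  #1 SA[1]=10  'abdcddcbc'
  #2 SA[2]=8  'acabdcddcbc'
  #3 SA[3]=6  'adacabdcddcbc'
  #4 SA[4]=2  'babcadacabdcddcbc'
  #5 SA[5]=17  'bc'
  #6 SA[6]=4  'bcadacabdcddcbc'
  #7 SA[7]=11  'bdcddcbc'
  #8 SA[8]=18  'c'
  #9 SA[9]=9  'cabdcddcbc'
  #10 SA[10]=5  'cadacabdcddcbc'
  #11 SA[11]=1  'cbabcadacabdcddcbc'
  #12 SA[12]=16  'cbc'
  #13 SA[13]=13  'cddcbc'
  #14 SA[14]=7  'dacabdcddcbc'
  #15 SA[15]=0  'dcbabcadacabdcddcbc'
  #16 SA[16]=15  'dcbc'
  #17 SA[17]=12  'dcddcbc'
  #18 SA[18]=14  'ddcbc'

[3, 10, 8, 6, 2, 17, 4, 11, 18, 9, 5, 1, 16, 13, 7, 0, 15, 12, 14]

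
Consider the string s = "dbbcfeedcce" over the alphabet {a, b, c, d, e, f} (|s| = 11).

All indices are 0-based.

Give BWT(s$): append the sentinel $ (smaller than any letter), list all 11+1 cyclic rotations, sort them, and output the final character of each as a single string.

edbdcb$ecefc

rank  rotation      last
    0  $dbbcfeedcce  e
    1  bbcfeedcce$d  d
    2  bcfeedcce$db  b
    3  cce$dbbcfeed  d
    4  ce$dbbcfeedc  c
    5  cfeedcce$dbb  b
    6  dbbcfeedcce$  $
    7  dcce$dbbcfee  e
    8  e$dbbcfeedcc  c
    9  edcce$dbbcfe  e
   10  eedcce$dbbcf  f
   11  feedcce$dbbc  c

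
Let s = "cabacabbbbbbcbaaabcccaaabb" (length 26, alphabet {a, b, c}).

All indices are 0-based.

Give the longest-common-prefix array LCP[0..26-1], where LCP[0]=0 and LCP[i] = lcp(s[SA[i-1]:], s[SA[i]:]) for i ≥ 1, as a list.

rank→(start, suffix):
  0 → (21, 'aaabb')
  1 → (14, 'aaabcccaaabb')
  2 → (22, 'aabb')
  3 → (15, 'aabcccaaabb')
  4 → (1, 'abacabbbbbbcbaaabcccaaabb')
  5 → (23, 'abb')
  6 → (5, 'abbbbbbcbaaabcccaaabb')
  7 → (16, 'abcccaaabb')
  8 → (3, 'acabbbbbbcbaaabcccaaabb')
  9 → (25, 'b')
  10 → (13, 'baaabcccaaabb')
  11 → (2, 'bacabbbbbbcbaaabcccaaabb')
  12 → (24, 'bb')
  13 → (6, 'bbbbbbcbaaabcccaaabb')
  14 → (7, 'bbbbbcbaaabcccaaabb')
  15 → (8, 'bbbbcbaaabcccaaabb')
  16 → (9, 'bbbcbaaabcccaaabb')
  17 → (10, 'bbcbaaabcccaaabb')
  18 → (11, 'bcbaaabcccaaabb')
  19 → (17, 'bcccaaabb')
  20 → (20, 'caaabb')
  21 → (0, 'cabacabbbbbbcbaaabcccaaabb')
  22 → (4, 'cabbbbbbcbaaabcccaaabb')
  23 → (12, 'cbaaabcccaaabb')
  24 → (19, 'ccaaabb')
  25 → (18, 'cccaaabb')

SA = [21, 14, 22, 15, 1, 23, 5, 16, 3, 25, 13, 2, 24, 6, 7, 8, 9, 10, 11, 17, 20, 0, 4, 12, 19, 18]
i: (SA[i-1],SA[i]) lcp shared
  1: (21,14) 4 'aaab'
  2: (14,22) 2 'aa'
  3: (22,15) 3 'aab'
  4: (15,1) 1 'a'
  5: (1,23) 2 'ab'
  6: (23,5) 3 'abb'
  7: (5,16) 2 'ab'
  8: (16,3) 1 'a'
  9: (3,25) 0 ''
  10: (25,13) 1 'b'
  11: (13,2) 2 'ba'
  12: (2,24) 1 'b'
  13: (24,6) 2 'bb'
  14: (6,7) 5 'bbbbb'
  15: (7,8) 4 'bbbb'
  16: (8,9) 3 'bbb'
  17: (9,10) 2 'bb'
  18: (10,11) 1 'b'
  19: (11,17) 2 'bc'
  20: (17,20) 0 ''
  21: (20,0) 2 'ca'
  22: (0,4) 3 'cab'
  23: (4,12) 1 'c'
  24: (12,19) 1 'c'
  25: (19,18) 2 'cc'

[0, 4, 2, 3, 1, 2, 3, 2, 1, 0, 1, 2, 1, 2, 5, 4, 3, 2, 1, 2, 0, 2, 3, 1, 1, 2]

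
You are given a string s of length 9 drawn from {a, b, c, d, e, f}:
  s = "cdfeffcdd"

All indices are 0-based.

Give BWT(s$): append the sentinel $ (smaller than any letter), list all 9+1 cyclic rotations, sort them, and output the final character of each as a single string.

rank  rotation    last
    0  $cdfeffcdd  d
    1  cdd$cdfeff  f
    2  cdfeffcdd$  $
    3  d$cdfeffcd  d
    4  dd$cdfeffc  c
    5  dfeffcdd$c  c
    6  effcdd$cdf  f
    7  fcdd$cdfef  f
    8  feffcdd$cd  d
    9  ffcdd$cdfe  e

df$dccffde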